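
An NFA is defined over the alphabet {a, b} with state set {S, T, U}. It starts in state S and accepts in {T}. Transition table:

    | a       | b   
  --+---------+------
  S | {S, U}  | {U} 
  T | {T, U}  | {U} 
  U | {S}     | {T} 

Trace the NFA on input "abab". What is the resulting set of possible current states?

Start in {S}.
Read 'a': {S} → {S, U}.
Read 'b': {S, U} → {T, U}.
Read 'a': {T, U} → {S, T, U}.
Read 'b': {S, T, U} → {T, U}.

{T, U}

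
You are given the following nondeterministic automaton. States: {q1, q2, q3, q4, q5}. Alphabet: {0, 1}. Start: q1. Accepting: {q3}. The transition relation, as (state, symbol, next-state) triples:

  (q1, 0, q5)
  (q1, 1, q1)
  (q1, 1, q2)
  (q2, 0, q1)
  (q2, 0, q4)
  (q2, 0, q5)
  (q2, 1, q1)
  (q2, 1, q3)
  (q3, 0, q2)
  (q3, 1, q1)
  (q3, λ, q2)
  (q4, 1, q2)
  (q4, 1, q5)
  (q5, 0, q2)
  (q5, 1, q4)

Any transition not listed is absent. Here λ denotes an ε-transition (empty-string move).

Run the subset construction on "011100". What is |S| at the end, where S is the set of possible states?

Start in {q1}.
Read '0': q1→{q5}; now {q5}.
Read '1': q5→{q4}; now {q4}.
Read '1': q4→{q2, q5}; now {q2, q5}.
Read '1': q2→{q1, q3}, q5→{q4}; union {q1, q3, q4}; ε-closure = {q1, q2, q3, q4}.
Read '0': q1→{q5}, q2→{q1, q4, q5}, q3→{q2}, q4→∅; now {q1, q2, q4, q5}.
Read '0': q1→{q5}, q2→{q1, q4, q5}, q4→∅, q5→{q2}; now {q1, q2, q4, q5}.
That set has 4 states.

4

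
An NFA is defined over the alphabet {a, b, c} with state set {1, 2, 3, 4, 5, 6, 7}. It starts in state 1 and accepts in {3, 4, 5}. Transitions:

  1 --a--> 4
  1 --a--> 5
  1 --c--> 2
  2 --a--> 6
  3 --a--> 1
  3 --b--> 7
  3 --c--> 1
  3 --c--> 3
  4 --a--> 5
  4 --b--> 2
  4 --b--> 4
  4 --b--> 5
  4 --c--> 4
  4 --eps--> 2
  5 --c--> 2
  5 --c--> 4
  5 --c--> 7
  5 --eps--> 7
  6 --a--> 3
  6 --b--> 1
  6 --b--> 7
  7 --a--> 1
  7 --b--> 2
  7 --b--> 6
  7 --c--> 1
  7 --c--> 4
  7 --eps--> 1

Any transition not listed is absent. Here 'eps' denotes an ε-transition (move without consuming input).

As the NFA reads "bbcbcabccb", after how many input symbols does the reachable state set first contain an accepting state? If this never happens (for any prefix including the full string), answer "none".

none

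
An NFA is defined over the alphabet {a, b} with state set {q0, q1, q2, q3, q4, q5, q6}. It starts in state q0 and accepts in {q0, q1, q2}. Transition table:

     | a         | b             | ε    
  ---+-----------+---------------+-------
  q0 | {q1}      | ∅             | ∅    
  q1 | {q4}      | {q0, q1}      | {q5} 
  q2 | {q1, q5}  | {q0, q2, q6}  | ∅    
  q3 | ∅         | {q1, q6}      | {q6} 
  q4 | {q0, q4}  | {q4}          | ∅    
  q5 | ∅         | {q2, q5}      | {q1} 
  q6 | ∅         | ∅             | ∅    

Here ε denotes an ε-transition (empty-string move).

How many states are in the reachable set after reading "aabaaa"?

4

Start in {q0}.
Read 'a': {q0} → {q1, q5}.
Read 'a': {q1, q5} → {q4}.
Read 'b': {q4} → {q4}.
Read 'a': {q4} → {q0, q4}.
Read 'a': {q0, q4} → {q0, q1, q4, q5}.
Read 'a': {q0, q1, q4, q5} → {q0, q1, q4, q5}.
That set has 4 states.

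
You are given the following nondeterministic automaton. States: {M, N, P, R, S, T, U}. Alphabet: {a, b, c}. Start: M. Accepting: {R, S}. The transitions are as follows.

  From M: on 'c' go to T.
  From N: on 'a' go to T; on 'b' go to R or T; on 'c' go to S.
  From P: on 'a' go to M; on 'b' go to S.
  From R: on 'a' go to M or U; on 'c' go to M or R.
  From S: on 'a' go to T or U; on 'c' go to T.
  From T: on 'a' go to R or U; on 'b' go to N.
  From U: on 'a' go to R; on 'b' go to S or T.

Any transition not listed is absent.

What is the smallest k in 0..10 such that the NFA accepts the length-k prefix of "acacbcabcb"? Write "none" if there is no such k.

Start in {M}.
Read 'a': {M} → ∅.
The set is empty and remains empty for the remaining 9 symbols.
No reachable set along the way intersects F.

none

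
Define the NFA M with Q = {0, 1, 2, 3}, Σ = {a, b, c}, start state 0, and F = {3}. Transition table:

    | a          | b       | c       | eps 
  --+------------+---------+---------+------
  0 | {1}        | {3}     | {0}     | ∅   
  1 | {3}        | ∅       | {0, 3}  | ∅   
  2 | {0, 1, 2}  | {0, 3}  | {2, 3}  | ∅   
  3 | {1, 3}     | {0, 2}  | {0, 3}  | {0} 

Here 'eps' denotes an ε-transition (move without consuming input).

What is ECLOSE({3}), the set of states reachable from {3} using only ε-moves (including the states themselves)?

Begin with {3}.
ε-move 3 → 0; add 0.

{0, 3}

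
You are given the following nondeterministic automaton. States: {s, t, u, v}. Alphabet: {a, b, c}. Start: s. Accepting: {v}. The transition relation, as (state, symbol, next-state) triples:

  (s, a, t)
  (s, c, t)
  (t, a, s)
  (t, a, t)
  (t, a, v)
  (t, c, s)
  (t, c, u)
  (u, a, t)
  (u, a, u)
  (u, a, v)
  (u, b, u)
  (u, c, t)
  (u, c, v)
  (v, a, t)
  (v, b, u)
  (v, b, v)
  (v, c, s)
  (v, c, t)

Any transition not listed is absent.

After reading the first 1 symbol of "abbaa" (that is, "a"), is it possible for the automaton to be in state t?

Start in {s}.
Read 'a': {s} → {t}.
State t is in {t}.

Yes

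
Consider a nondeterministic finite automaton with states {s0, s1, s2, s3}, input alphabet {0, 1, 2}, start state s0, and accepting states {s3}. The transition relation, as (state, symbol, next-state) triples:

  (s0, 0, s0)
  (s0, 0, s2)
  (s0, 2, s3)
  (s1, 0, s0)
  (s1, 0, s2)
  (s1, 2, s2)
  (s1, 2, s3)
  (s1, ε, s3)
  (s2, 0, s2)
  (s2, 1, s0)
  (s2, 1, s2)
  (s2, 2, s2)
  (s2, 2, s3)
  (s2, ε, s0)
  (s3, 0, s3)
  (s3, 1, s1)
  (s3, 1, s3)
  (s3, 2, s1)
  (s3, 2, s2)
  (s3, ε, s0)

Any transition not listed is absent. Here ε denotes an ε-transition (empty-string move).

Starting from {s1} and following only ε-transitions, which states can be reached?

{s0, s1, s3}

Begin with {s1}.
ε-move s1 → s3; add s3.
ε-move s3 → s0; add s0.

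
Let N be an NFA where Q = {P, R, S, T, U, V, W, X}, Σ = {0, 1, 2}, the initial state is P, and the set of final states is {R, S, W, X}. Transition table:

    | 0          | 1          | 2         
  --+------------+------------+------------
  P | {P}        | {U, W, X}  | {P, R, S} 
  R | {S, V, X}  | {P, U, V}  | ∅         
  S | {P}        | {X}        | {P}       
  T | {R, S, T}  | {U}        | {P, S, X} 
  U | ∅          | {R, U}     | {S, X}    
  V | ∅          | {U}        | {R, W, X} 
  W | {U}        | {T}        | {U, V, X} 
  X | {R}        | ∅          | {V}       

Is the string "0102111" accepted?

Start in {P}.
Read '0': P→{P}; now {P}.
Read '1': P→{U, W, X}; now {U, W, X}.
Read '0': U→∅, W→{U}, X→{R}; now {R, U}.
Read '2': R→∅, U→{S, X}; now {S, X}.
Read '1': S→{X}, X→∅; now {X}.
Read '1': X→∅; now ∅.
The set is empty and remains empty for the remaining 1 symbol.
The final set ∅ contains no accepting state.

No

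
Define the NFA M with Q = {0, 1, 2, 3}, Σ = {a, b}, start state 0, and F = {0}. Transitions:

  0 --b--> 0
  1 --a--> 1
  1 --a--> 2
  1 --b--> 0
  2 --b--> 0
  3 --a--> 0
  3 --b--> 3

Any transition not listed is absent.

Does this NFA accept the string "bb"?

Start in {0}.
Read 'b': 0→{0}; now {0}.
Read 'b': 0→{0}; now {0}.
The final set {0} contains the accepting state 0.

Yes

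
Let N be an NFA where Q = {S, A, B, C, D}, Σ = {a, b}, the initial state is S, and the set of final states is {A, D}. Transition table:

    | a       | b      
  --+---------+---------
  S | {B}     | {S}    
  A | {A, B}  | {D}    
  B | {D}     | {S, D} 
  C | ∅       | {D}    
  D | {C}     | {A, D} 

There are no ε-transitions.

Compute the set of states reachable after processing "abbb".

{S, A, D}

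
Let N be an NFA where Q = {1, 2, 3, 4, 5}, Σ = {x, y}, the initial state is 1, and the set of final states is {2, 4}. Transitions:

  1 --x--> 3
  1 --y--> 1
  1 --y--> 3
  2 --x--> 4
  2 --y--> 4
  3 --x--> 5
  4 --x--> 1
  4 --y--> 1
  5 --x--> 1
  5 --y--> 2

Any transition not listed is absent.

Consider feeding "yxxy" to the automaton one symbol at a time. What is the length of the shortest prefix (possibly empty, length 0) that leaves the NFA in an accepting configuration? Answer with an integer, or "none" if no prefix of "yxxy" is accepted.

4

Start in {1}.
Read 'y': {1} → {1, 3}.
Read 'x': {1, 3} → {3, 5}.
Read 'x': {3, 5} → {1, 5}.
Read 'y': {1, 5} → {1, 2, 3}.
None of the earlier sets intersect F, but {1, 2, 3} does.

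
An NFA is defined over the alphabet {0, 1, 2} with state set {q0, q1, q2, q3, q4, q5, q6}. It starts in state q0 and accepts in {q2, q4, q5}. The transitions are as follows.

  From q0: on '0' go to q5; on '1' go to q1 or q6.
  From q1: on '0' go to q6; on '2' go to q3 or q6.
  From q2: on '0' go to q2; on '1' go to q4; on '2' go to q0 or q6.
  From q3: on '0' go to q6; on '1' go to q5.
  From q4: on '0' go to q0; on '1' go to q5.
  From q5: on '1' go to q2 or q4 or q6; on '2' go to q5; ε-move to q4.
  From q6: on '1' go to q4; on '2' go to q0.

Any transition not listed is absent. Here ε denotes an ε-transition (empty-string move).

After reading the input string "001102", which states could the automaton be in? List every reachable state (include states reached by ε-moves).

Start in {q0}.
Read '0': {q0} → {q4, q5}.
Read '0': {q4, q5} → {q0}.
Read '1': {q0} → {q1, q6}.
Read '1': {q1, q6} → {q4}.
Read '0': {q4} → {q0}.
Read '2': {q0} → ∅.

∅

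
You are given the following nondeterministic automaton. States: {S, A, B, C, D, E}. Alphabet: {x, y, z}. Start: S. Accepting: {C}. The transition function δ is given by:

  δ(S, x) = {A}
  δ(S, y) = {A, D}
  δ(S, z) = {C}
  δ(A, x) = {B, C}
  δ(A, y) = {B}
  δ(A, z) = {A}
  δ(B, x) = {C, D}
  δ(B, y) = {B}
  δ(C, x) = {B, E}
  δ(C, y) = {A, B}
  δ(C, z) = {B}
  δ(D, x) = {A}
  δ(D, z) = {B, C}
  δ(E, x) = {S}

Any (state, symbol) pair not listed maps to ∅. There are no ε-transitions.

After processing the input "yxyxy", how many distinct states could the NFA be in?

2

Start in {S}.
Read 'y': {S} → {A, D}.
Read 'x': {A, D} → {A, B, C}.
Read 'y': {A, B, C} → {A, B}.
Read 'x': {A, B} → {B, C, D}.
Read 'y': {B, C, D} → {A, B}.
That set has 2 states.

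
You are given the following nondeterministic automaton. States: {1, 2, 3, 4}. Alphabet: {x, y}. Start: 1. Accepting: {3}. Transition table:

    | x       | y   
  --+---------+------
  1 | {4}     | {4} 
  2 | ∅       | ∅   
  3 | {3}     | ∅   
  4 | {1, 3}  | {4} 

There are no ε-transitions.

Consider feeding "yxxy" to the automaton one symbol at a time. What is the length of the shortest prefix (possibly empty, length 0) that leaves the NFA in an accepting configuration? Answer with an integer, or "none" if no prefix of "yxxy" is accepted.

2

Start in {1}.
Read 'y': 1→{4}; now {4}.
Read 'x': 4→{1, 3}; now {1, 3}.
None of the earlier sets intersect F, but {1, 3} does.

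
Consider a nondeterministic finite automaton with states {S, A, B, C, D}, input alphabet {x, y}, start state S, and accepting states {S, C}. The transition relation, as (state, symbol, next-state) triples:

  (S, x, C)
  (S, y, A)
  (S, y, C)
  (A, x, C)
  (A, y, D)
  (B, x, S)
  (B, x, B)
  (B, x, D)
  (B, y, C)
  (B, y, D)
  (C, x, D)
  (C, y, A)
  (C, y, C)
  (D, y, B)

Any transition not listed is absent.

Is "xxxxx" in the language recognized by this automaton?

Start in {S}.
Read 'x': S→{C}; now {C}.
Read 'x': C→{D}; now {D}.
Read 'x': D→∅; now ∅.
The set is empty and remains empty for the remaining 2 symbols.
The final set ∅ contains no accepting state.

No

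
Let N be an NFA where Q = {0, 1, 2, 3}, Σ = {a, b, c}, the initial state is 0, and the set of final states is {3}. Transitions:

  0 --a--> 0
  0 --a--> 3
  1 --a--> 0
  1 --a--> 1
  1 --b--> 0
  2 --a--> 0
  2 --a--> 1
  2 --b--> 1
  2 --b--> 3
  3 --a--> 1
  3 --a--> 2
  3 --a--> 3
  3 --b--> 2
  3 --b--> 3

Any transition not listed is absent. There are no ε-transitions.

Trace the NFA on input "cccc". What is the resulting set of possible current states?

∅

Start in {0}.
Read 'c': 0→∅; now ∅.
The set is empty and remains empty for the remaining 3 symbols.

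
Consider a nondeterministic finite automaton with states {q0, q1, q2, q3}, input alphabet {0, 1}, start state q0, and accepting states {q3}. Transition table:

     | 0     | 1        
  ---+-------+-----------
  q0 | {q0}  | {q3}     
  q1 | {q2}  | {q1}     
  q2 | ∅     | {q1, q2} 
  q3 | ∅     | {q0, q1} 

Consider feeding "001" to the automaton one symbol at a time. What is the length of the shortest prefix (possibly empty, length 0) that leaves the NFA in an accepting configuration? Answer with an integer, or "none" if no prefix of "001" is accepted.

3

Start in {q0}.
Read '0': q0→{q0}; now {q0}.
Read '0': q0→{q0}; now {q0}.
Read '1': q0→{q3}; now {q3}.
None of the earlier sets intersect F, but {q3} does.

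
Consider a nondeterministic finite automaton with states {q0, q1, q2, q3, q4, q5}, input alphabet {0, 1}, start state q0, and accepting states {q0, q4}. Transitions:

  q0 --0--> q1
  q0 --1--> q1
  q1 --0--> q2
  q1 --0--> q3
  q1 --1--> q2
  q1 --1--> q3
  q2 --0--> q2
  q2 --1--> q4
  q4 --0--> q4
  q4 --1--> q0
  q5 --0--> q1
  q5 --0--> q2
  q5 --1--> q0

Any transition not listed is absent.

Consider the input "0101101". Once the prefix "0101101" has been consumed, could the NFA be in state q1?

No

Start in {q0}.
Read '0': q0→{q1}; now {q1}.
Read '1': q1→{q2, q3}; now {q2, q3}.
Read '0': q2→{q2}, q3→∅; now {q2}.
Read '1': q2→{q4}; now {q4}.
Read '1': q4→{q0}; now {q0}.
Read '0': q0→{q1}; now {q1}.
Read '1': q1→{q2, q3}; now {q2, q3}.
State q1 is not in {q2, q3}.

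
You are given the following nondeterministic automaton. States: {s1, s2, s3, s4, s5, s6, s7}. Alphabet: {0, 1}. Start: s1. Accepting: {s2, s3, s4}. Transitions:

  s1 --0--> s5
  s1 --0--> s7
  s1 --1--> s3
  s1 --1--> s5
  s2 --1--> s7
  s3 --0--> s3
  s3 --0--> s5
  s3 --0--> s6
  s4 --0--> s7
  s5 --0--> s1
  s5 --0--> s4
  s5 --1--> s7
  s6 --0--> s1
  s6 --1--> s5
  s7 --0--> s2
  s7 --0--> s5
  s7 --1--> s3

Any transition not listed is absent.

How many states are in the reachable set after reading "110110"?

3

Start in {s1}.
Read '1': {s1} → {s3, s5}.
Read '1': {s3, s5} → {s7}.
Read '0': {s7} → {s2, s5}.
Read '1': {s2, s5} → {s7}.
Read '1': {s7} → {s3}.
Read '0': {s3} → {s3, s5, s6}.
That set has 3 states.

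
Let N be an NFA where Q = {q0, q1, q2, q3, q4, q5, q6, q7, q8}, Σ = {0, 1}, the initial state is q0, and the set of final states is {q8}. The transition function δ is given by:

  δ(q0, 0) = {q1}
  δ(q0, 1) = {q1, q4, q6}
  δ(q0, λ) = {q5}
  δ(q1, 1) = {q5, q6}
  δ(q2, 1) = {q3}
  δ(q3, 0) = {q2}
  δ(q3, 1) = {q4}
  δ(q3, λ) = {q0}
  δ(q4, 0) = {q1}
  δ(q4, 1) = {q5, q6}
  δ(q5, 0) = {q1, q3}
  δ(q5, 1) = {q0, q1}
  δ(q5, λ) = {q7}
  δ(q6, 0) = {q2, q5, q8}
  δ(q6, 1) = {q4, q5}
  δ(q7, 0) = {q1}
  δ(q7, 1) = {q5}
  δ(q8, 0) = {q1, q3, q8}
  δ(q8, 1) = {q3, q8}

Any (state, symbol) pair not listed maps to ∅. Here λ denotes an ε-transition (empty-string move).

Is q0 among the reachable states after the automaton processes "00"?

Start: ε-closure({q0}) = {q0, q5, q7}.
Read '0': {q0, q5, q7} → {q0, q1, q3, q5, q7}.
Read '0': {q0, q1, q3, q5, q7} → {q0, q1, q2, q3, q5, q7}.
State q0 is in {q0, q1, q2, q3, q5, q7}.

Yes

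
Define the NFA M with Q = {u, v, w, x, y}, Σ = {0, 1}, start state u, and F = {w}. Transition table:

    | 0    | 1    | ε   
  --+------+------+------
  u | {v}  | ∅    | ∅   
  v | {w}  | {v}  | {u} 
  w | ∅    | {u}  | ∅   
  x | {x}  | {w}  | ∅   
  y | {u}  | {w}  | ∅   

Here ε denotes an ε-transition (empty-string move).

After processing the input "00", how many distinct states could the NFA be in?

3

Start in {u}.
Read '0': u→{v}; union {v}; ε-closure = {u, v}.
Read '0': u→{v}, v→{w}; union {v, w}; ε-closure = {u, v, w}.
That set has 3 states.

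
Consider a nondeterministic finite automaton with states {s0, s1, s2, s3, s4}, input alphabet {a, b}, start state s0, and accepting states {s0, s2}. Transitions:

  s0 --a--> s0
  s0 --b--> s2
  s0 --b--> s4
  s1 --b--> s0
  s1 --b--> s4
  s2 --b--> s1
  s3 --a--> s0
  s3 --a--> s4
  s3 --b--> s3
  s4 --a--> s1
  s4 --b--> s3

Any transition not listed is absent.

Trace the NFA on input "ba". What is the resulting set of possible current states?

{s1}

Start in {s0}.
Read 'b': {s0} → {s2, s4}.
Read 'a': {s2, s4} → {s1}.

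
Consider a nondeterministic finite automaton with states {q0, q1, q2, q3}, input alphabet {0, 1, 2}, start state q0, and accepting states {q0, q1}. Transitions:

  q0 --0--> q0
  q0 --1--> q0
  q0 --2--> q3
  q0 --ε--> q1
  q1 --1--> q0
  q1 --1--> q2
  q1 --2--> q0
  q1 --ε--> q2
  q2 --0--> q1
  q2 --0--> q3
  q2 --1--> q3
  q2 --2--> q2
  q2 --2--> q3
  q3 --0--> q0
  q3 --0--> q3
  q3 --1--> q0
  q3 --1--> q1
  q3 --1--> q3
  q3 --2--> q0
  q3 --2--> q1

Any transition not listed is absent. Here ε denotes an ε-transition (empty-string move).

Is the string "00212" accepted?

Start: ε-closure({q0}) = {q0, q1, q2}.
Read '0': {q0, q1, q2} → {q0, q1, q2, q3}.
Read '0': {q0, q1, q2, q3} → {q0, q1, q2, q3}.
Read '2': {q0, q1, q2, q3} → {q0, q1, q2, q3}.
Read '1': {q0, q1, q2, q3} → {q0, q1, q2, q3}.
Read '2': {q0, q1, q2, q3} → {q0, q1, q2, q3}.
The final set {q0, q1, q2, q3} contains the accepting states q0, q1.

Yes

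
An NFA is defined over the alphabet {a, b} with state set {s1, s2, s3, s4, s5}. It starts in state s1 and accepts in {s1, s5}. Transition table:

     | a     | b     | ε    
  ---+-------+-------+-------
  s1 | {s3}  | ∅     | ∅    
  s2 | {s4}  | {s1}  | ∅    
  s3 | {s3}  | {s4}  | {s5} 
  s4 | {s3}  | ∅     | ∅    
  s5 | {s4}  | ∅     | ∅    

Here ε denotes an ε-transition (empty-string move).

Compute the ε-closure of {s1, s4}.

Begin with {s1, s4}.
No ε-moves leave this set, so the closure equals the set itself.

{s1, s4}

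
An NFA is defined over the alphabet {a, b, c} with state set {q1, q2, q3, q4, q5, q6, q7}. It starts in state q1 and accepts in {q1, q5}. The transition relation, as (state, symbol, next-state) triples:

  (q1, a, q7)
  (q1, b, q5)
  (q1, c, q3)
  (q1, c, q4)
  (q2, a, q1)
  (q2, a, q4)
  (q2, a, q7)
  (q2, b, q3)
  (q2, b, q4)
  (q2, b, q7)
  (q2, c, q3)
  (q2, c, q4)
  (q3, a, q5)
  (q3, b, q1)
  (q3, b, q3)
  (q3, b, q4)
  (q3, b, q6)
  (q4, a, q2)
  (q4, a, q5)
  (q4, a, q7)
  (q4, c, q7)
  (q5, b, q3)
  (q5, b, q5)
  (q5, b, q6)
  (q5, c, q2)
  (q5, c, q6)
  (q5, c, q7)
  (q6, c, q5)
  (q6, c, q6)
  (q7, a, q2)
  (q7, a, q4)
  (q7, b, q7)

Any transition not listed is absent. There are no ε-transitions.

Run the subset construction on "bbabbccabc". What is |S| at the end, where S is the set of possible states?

Start in {q1}.
Read 'b': q1→{q5}; now {q5}.
Read 'b': q5→{q3, q5, q6}; now {q3, q5, q6}.
Read 'a': q3→{q5}, q5→∅, q6→∅; now {q5}.
Read 'b': q5→{q3, q5, q6}; now {q3, q5, q6}.
Read 'b': q3→{q1, q3, q4, q6}, q5→{q3, q5, q6}, q6→∅; now {q1, q3, q4, q5, q6}.
Read 'c': q1→{q3, q4}, q3→∅, q4→{q7}, q5→{q2, q6, q7}, q6→{q5, q6}; now {q2, q3, q4, q5, q6, q7}.
Read 'c': q2→{q3, q4}, q3→∅, q4→{q7}, q5→{q2, q6, q7}, q6→{q5, q6}, q7→∅; now {q2, q3, q4, q5, q6, q7}.
Read 'a': q2→{q1, q4, q7}, q3→{q5}, q4→{q2, q5, q7}, q5→∅, q6→∅, q7→{q2, q4}; now {q1, q2, q4, q5, q7}.
Read 'b': q1→{q5}, q2→{q3, q4, q7}, q4→∅, q5→{q3, q5, q6}, q7→{q7}; now {q3, q4, q5, q6, q7}.
Read 'c': q3→∅, q4→{q7}, q5→{q2, q6, q7}, q6→{q5, q6}, q7→∅; now {q2, q5, q6, q7}.
That set has 4 states.

4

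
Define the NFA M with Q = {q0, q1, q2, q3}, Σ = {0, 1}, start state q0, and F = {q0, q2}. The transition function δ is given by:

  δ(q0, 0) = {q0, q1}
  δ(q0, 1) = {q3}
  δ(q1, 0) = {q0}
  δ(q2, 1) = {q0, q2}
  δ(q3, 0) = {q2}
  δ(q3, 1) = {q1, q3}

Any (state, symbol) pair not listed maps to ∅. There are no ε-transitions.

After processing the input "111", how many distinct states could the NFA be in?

2

Start in {q0}.
Read '1': {q0} → {q3}.
Read '1': {q3} → {q1, q3}.
Read '1': {q1, q3} → {q1, q3}.
That set has 2 states.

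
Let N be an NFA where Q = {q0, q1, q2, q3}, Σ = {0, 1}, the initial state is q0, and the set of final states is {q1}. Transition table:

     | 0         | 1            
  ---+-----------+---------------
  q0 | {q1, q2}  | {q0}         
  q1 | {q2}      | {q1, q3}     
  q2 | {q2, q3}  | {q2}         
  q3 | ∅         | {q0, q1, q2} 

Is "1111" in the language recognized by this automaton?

Start in {q0}.
Read '1': {q0} → {q0}.
Read '1': {q0} → {q0}.
Read '1': {q0} → {q0}.
Read '1': {q0} → {q0}.
The final set {q0} contains no accepting state.

No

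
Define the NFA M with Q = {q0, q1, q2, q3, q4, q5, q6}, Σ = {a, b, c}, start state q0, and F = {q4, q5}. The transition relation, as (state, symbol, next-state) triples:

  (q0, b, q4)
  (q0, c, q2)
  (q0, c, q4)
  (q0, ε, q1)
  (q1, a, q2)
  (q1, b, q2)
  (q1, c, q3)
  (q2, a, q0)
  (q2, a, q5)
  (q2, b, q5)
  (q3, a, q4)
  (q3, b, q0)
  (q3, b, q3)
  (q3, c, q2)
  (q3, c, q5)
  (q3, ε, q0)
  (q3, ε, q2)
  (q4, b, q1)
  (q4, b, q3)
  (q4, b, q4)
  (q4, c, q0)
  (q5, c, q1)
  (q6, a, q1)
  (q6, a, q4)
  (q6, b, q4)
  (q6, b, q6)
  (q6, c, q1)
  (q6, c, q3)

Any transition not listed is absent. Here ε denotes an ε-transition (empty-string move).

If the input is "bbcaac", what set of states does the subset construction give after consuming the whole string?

Start: ε-closure({q0}) = {q0, q1}.
Read 'b': {q0, q1} → {q2, q4}.
Read 'b': {q2, q4} → {q0, q1, q2, q3, q4, q5}.
Read 'c': {q0, q1, q2, q3, q4, q5} → {q0, q1, q2, q3, q4, q5}.
Read 'a': {q0, q1, q2, q3, q4, q5} → {q0, q1, q2, q4, q5}.
Read 'a': {q0, q1, q2, q4, q5} → {q0, q1, q2, q5}.
Read 'c': {q0, q1, q2, q5} → {q0, q1, q2, q3, q4}.

{q0, q1, q2, q3, q4}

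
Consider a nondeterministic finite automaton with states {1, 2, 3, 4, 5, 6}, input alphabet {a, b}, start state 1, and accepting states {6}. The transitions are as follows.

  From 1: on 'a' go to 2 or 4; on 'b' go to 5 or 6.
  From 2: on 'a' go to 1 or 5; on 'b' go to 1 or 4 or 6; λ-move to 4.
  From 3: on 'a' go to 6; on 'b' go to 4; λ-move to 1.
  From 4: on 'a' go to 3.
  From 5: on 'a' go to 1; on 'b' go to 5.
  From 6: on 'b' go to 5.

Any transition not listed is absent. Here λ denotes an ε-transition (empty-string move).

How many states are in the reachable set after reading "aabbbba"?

1

Start in {1}.
Read 'a': {1} → {2, 4}.
Read 'a': {2, 4} → {1, 3, 5}.
Read 'b': {1, 3, 5} → {4, 5, 6}.
Read 'b': {4, 5, 6} → {5}.
Read 'b': {5} → {5}.
Read 'b': {5} → {5}.
Read 'a': {5} → {1}.
That set has 1 state.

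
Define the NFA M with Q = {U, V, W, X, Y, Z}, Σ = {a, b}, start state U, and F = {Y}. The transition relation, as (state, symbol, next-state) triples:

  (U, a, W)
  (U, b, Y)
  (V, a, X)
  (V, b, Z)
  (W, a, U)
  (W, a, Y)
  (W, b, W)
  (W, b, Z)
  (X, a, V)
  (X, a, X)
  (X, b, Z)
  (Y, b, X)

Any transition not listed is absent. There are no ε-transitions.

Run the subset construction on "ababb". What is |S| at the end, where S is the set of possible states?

Start in {U}.
Read 'a': U→{W}; now {W}.
Read 'b': W→{W, Z}; now {W, Z}.
Read 'a': W→{U, Y}, Z→∅; now {U, Y}.
Read 'b': U→{Y}, Y→{X}; now {X, Y}.
Read 'b': X→{Z}, Y→{X}; now {X, Z}.
That set has 2 states.

2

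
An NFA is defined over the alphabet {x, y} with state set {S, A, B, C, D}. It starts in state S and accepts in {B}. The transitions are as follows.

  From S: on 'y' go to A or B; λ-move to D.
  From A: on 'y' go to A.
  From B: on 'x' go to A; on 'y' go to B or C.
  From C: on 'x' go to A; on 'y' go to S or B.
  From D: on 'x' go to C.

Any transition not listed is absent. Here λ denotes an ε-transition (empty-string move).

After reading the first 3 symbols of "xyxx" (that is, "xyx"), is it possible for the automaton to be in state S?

No

Start: ε-closure({S}) = {S, D}.
Read 'x': S→∅, D→{C}; now {C}.
Read 'y': C→{S, B}; union {S, B}; ε-closure = {S, B, D}.
Read 'x': S→∅, B→{A}, D→{C}; now {A, C}.
State S is not in {A, C}.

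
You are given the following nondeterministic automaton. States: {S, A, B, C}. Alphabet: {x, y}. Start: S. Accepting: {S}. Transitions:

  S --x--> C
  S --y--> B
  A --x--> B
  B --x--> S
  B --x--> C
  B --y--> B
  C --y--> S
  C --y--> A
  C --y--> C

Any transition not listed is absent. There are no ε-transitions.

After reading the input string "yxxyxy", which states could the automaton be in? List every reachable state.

{S, A, B, C}

Start in {S}.
Read 'y': {S} → {B}.
Read 'x': {B} → {S, C}.
Read 'x': {S, C} → {C}.
Read 'y': {C} → {S, A, C}.
Read 'x': {S, A, C} → {B, C}.
Read 'y': {B, C} → {S, A, B, C}.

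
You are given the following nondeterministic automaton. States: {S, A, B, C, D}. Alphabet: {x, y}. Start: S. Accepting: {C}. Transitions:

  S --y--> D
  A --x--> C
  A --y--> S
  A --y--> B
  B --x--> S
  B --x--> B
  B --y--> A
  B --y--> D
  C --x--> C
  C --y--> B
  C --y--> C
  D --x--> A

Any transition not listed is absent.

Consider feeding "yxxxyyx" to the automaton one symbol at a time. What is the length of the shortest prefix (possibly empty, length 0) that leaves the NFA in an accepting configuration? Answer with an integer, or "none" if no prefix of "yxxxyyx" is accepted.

3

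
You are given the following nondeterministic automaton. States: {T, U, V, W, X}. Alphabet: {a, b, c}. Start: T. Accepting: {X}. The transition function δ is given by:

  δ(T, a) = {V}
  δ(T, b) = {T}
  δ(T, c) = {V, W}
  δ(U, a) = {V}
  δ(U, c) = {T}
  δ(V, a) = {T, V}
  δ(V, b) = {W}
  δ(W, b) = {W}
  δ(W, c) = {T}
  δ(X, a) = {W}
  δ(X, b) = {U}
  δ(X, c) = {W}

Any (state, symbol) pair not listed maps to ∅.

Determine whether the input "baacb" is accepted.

Start in {T}.
Read 'b': {T} → {T}.
Read 'a': {T} → {V}.
Read 'a': {V} → {T, V}.
Read 'c': {T, V} → {V, W}.
Read 'b': {V, W} → {W}.
The final set {W} contains no accepting state.

No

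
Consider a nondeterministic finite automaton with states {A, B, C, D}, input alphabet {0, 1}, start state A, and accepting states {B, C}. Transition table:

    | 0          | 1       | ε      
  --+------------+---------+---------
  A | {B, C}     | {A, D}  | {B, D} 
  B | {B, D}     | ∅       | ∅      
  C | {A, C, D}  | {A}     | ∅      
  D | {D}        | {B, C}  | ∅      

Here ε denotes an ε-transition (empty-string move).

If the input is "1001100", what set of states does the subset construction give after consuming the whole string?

{A, B, C, D}

Start: ε-closure({A}) = {A, B, D}.
Read '1': A→{A, D}, B→∅, D→{B, C}; now {A, B, C, D}.
Read '0': A→{B, C}, B→{B, D}, C→{A, C, D}, D→{D}; now {A, B, C, D}.
Read '0': A→{B, C}, B→{B, D}, C→{A, C, D}, D→{D}; now {A, B, C, D}.
Read '1': A→{A, D}, B→∅, C→{A}, D→{B, C}; now {A, B, C, D}.
Read '1': A→{A, D}, B→∅, C→{A}, D→{B, C}; now {A, B, C, D}.
Read '0': A→{B, C}, B→{B, D}, C→{A, C, D}, D→{D}; now {A, B, C, D}.
Read '0': A→{B, C}, B→{B, D}, C→{A, C, D}, D→{D}; now {A, B, C, D}.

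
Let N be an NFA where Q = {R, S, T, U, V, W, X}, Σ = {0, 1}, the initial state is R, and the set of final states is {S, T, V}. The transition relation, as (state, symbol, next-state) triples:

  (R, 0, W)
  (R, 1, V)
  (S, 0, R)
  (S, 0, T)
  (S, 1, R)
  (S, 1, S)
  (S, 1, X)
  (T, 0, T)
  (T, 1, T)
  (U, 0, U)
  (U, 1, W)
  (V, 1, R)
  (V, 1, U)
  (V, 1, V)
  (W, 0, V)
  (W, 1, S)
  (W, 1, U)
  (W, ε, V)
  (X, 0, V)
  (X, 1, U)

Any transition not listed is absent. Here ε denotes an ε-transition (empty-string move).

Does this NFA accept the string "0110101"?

Yes

Start in {R}.
Read '0': R→{W}; union {W}; ε-closure = {V, W}.
Read '1': V→{R, U, V}, W→{S, U}; now {R, S, U, V}.
Read '1': R→{V}, S→{R, S, X}, U→{W}, V→{R, U, V}; now {R, S, U, V, W, X}.
Read '0': R→{W}, S→{R, T}, U→{U}, V→∅, W→{V}, X→{V}; now {R, T, U, V, W}.
Read '1': R→{V}, T→{T}, U→{W}, V→{R, U, V}, W→{S, U}; now {R, S, T, U, V, W}.
Read '0': R→{W}, S→{R, T}, T→{T}, U→{U}, V→∅, W→{V}; now {R, T, U, V, W}.
Read '1': R→{V}, T→{T}, U→{W}, V→{R, U, V}, W→{S, U}; now {R, S, T, U, V, W}.
The final set {R, S, T, U, V, W} contains the accepting states S, T, V.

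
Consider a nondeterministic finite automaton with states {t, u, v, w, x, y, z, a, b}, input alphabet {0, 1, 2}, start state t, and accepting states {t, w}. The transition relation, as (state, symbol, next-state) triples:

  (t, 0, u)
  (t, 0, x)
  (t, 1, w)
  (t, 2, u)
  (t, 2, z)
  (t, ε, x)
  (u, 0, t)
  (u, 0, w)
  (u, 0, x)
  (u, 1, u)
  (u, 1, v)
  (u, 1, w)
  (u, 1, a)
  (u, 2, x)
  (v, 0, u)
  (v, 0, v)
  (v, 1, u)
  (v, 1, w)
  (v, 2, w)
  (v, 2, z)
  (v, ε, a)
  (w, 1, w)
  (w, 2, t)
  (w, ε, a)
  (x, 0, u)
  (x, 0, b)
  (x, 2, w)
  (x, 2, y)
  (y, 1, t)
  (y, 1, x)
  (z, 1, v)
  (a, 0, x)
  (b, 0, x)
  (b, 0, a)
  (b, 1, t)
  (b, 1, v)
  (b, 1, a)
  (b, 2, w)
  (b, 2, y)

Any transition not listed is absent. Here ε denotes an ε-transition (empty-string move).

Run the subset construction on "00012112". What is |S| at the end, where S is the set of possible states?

Start: ε-closure({t}) = {t, x}.
Read '0': {t, x} → {u, x, b}.
Read '0': {u, x, b} → {t, u, w, x, a, b}.
Read '0': {t, u, w, x, a, b} → {t, u, w, x, a, b}.
Read '1': {t, u, w, x, a, b} → {t, u, v, w, x, a}.
Read '2': {t, u, v, w, x, a} → {t, u, w, x, y, z, a}.
Read '1': {t, u, w, x, y, z, a} → {t, u, v, w, x, a}.
Read '1': {t, u, v, w, x, a} → {u, v, w, a}.
Read '2': {u, v, w, a} → {t, w, x, z, a}.
That set has 5 states.

5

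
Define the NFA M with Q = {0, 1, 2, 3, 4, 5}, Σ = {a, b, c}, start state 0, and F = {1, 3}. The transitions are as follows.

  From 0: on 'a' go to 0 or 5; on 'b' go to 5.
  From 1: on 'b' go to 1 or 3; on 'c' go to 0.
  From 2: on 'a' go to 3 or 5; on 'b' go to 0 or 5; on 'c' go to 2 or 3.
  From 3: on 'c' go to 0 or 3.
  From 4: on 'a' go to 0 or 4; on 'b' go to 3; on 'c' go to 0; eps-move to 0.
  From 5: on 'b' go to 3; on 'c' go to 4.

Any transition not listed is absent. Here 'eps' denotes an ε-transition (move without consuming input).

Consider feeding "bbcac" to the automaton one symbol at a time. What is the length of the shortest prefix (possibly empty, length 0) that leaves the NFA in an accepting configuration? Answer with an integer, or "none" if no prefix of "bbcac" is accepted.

2

Start in {0}.
Read 'b': 0→{5}; now {5}.
Read 'b': 5→{3}; now {3}.
None of the earlier sets intersect F, but {3} does.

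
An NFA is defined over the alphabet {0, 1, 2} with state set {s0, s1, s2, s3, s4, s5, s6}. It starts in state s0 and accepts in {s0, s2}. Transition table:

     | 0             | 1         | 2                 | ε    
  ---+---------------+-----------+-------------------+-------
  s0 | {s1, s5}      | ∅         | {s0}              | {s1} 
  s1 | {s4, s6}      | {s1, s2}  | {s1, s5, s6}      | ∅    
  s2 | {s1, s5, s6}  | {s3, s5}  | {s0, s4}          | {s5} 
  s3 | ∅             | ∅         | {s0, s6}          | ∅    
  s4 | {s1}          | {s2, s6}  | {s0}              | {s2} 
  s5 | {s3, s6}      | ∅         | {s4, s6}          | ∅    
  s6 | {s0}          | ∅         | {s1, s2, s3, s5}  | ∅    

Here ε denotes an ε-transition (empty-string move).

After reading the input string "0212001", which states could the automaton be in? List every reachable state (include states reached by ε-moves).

{s1, s2, s3, s5, s6}

Start: ε-closure({s0}) = {s0, s1}.
Read '0': {s0, s1} → {s1, s2, s4, s5, s6}.
Read '2': {s1, s2, s4, s5, s6} → {s0, s1, s2, s3, s4, s5, s6}.
Read '1': {s0, s1, s2, s3, s4, s5, s6} → {s1, s2, s3, s5, s6}.
Read '2': {s1, s2, s3, s5, s6} → {s0, s1, s2, s3, s4, s5, s6}.
Read '0': {s0, s1, s2, s3, s4, s5, s6} → {s0, s1, s2, s3, s4, s5, s6}.
Read '0': {s0, s1, s2, s3, s4, s5, s6} → {s0, s1, s2, s3, s4, s5, s6}.
Read '1': {s0, s1, s2, s3, s4, s5, s6} → {s1, s2, s3, s5, s6}.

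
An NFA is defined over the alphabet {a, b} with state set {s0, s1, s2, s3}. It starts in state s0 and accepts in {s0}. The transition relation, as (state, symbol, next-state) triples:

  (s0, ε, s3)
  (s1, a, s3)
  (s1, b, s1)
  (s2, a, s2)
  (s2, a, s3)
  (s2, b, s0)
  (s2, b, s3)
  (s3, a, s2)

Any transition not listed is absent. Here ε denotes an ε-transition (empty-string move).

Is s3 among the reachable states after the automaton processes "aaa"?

Start: ε-closure({s0}) = {s0, s3}.
Read 'a': {s0, s3} → {s2}.
Read 'a': {s2} → {s2, s3}.
Read 'a': {s2, s3} → {s2, s3}.
State s3 is in {s2, s3}.

Yes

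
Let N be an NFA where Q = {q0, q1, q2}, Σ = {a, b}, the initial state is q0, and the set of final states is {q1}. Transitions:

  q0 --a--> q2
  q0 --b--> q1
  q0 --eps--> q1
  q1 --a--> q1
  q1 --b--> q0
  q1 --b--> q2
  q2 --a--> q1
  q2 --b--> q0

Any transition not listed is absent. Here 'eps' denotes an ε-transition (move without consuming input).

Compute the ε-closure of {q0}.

{q0, q1}

Begin with {q0}.
ε-move q0 → q1; add q1.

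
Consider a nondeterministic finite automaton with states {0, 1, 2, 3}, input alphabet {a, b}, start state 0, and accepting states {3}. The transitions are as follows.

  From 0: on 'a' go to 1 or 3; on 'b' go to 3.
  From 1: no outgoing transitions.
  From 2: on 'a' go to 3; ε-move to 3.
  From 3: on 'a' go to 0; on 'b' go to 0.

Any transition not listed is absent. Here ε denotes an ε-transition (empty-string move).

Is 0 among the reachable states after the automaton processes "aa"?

Start in {0}.
Read 'a': {0} → {1, 3}.
Read 'a': {1, 3} → {0}.
State 0 is in {0}.

Yes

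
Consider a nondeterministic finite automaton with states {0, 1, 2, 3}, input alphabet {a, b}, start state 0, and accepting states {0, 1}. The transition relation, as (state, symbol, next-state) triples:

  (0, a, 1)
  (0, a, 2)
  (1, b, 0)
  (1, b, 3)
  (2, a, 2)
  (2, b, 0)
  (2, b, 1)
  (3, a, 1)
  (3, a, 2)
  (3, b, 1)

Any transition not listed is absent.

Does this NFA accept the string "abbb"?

Start in {0}.
Read 'a': {0} → {1, 2}.
Read 'b': {1, 2} → {0, 1, 3}.
Read 'b': {0, 1, 3} → {0, 1, 3}.
Read 'b': {0, 1, 3} → {0, 1, 3}.
The final set {0, 1, 3} contains the accepting states 0, 1.

Yes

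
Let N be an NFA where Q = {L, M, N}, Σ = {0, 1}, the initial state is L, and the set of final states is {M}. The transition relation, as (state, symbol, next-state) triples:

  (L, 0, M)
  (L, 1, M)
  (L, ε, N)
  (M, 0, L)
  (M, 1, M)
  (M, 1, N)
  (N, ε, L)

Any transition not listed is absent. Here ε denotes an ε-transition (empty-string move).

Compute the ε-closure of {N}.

Begin with {N}.
ε-move N → L; add L.

{L, N}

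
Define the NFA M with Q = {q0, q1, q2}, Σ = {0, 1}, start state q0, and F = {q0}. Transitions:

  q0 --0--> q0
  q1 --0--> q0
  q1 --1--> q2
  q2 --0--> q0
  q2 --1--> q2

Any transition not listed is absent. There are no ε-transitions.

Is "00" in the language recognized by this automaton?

Start in {q0}.
Read '0': {q0} → {q0}.
Read '0': {q0} → {q0}.
The final set {q0} contains the accepting state q0.

Yes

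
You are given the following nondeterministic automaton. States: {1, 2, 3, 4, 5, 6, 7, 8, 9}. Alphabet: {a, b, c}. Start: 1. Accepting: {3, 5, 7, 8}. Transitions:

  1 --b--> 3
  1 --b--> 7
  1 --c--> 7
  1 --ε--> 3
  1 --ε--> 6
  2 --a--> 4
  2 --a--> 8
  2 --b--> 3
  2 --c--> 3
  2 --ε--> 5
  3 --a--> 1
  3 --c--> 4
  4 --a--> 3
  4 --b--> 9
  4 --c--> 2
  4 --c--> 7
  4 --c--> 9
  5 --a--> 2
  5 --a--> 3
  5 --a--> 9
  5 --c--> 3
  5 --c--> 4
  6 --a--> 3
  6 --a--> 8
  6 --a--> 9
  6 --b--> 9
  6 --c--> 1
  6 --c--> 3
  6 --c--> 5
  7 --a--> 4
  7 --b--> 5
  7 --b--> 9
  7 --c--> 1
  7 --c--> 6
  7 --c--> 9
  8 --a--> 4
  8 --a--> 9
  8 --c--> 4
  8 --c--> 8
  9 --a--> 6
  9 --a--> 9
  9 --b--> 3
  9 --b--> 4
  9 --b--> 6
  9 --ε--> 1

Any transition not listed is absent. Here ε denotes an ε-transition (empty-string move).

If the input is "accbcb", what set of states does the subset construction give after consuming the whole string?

{1, 3, 4, 5, 6, 7, 9}

Start: ε-closure({1}) = {1, 3, 6}.
Read 'a': {1, 3, 6} → {1, 3, 6, 8, 9}.
Read 'c': {1, 3, 6, 8, 9} → {1, 3, 4, 5, 6, 7, 8}.
Read 'c': {1, 3, 4, 5, 6, 7, 8} → {1, 2, 3, 4, 5, 6, 7, 8, 9}.
Read 'b': {1, 2, 3, 4, 5, 6, 7, 8, 9} → {1, 3, 4, 5, 6, 7, 9}.
Read 'c': {1, 3, 4, 5, 6, 7, 9} → {1, 2, 3, 4, 5, 6, 7, 9}.
Read 'b': {1, 2, 3, 4, 5, 6, 7, 9} → {1, 3, 4, 5, 6, 7, 9}.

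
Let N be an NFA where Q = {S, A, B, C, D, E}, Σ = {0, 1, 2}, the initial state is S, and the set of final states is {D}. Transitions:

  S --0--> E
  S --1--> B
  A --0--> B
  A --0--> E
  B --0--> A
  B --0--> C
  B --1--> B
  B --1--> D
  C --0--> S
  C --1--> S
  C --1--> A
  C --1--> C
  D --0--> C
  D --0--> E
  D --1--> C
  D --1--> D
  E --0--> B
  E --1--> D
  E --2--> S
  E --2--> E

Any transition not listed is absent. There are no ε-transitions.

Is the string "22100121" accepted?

Start in {S}.
Read '2': S→∅; now ∅.
The set is empty and remains empty for the remaining 7 symbols.
The final set ∅ contains no accepting state.

No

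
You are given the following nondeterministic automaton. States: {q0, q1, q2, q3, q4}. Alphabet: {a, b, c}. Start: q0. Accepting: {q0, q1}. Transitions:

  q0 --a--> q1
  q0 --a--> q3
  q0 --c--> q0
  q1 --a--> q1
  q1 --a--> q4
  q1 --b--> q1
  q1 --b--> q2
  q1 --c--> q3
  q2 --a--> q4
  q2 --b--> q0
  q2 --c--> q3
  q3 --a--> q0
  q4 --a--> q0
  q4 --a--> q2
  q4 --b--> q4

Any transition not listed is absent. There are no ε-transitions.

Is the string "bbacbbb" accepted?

Start in {q0}.
Read 'b': q0→∅; now ∅.
The set is empty and remains empty for the remaining 6 symbols.
The final set ∅ contains no accepting state.

No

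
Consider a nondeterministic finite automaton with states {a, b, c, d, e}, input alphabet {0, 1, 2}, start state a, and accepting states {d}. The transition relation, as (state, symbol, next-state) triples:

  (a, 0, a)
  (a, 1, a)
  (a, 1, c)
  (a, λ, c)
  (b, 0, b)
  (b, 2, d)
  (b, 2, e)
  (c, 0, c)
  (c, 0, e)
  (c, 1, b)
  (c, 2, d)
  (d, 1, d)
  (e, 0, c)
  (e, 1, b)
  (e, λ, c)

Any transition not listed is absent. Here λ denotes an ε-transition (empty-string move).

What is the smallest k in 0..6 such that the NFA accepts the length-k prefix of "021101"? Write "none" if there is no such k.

2

Start: ε-closure({a}) = {a, c}.
Read '0': a→{a}, c→{c, e}; now {a, c, e}.
Read '2': a→∅, c→{d}, e→∅; now {d}.
None of the earlier sets intersect F, but {d} does.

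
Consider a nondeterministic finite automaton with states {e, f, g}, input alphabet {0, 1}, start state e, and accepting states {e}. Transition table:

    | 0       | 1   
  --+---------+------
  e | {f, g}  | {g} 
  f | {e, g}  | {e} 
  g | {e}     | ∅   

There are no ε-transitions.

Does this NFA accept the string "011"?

Start in {e}.
Read '0': e→{f, g}; now {f, g}.
Read '1': f→{e}, g→∅; now {e}.
Read '1': e→{g}; now {g}.
The final set {g} contains no accepting state.

No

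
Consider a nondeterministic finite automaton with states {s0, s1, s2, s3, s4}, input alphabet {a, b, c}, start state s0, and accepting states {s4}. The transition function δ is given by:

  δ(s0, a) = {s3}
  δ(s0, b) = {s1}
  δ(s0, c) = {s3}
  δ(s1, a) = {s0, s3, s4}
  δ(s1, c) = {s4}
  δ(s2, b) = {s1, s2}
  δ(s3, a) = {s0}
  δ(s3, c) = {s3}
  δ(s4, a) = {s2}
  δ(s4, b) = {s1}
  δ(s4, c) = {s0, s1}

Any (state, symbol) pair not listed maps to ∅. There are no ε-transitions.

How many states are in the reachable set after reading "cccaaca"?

Start in {s0}.
Read 'c': s0→{s3}; now {s3}.
Read 'c': s3→{s3}; now {s3}.
Read 'c': s3→{s3}; now {s3}.
Read 'a': s3→{s0}; now {s0}.
Read 'a': s0→{s3}; now {s3}.
Read 'c': s3→{s3}; now {s3}.
Read 'a': s3→{s0}; now {s0}.
That set has 1 state.

1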